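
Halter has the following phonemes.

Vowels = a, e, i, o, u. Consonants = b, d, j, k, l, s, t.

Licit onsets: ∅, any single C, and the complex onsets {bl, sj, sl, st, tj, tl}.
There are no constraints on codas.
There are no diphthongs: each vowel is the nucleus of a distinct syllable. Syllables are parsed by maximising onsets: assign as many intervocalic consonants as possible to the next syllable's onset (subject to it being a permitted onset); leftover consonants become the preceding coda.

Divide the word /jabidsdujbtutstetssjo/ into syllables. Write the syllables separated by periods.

Nuclei (vowels): a, i, u, u, e, o → 6 syllables.
/a…i/ gap (V1→V2): just /b/ — single C goes to the following onset.
/i…u/ gap (V2→V3): /dsd/ — longest licit onset from the right is /d/, leaving /ds/ as coda.
/u…u/ gap (V3→V4): /jbt/ splits as /jb/ + /t/ (/t/ is the longest suffix that is a licit onset).
/u…e/ gap (V4→V5): /tst/; trying suffixes from longest down, /st/ is the first permitted one, so coda /t/ | onset /st/.
/e…o/ gap (V5→V6): /tssj/ — longest licit onset from the right is /sj/, leaving /ts/ as coda.

ja.bids.dujb.tut.stets.sjo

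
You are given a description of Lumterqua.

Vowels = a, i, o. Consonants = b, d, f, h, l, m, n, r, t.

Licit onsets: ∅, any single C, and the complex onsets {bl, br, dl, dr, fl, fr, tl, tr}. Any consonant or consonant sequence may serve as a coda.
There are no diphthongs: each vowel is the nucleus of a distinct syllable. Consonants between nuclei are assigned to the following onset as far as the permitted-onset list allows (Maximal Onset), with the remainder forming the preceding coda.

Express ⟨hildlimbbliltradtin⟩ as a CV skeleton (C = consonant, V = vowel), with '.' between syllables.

CVC.CCVCC.CCVC.CCVC.CVC

Vowels present: i, i, i, a, i; each is a nucleus, giving 5 syllables.
/i…i/ gap (V1→V2): /ldl/ splits as /l/ + /dl/ (/dl/ is the longest suffix that is a licit onset).
/i…i/ gap (V2→V3): /mbbl/ splits as /mb/ + /bl/ (/bl/ is the longest suffix that is a licit onset).
/i…a/ gap (V3→V4): cluster /ltr/ — the longest permitted-onset suffix is /tr/; onset = /tr/, preceding coda = /l/.
/a…i/ gap (V4→V5): /dt/; trying suffixes from longest down, /t/ is the first permitted one, so coda /d/ | onset /t/.
So the parse is hil.dlimb.blil.trad.tin.
Mapping each syllable to C/V: /hil/ → CVC, /dlimb/ → CCVCC, /blil/ → CCVC, /trad/ → CCVC, /tin/ → CVC.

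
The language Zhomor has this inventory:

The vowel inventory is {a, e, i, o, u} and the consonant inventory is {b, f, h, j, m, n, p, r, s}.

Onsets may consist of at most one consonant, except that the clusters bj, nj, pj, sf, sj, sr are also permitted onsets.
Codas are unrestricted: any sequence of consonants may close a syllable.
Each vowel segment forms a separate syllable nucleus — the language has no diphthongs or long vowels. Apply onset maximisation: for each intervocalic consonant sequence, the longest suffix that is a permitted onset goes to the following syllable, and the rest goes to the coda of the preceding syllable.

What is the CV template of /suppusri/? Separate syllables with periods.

CVC.CV.CCV

Nuclei (vowels): u, u, i → 3 syllables.
/u…u/ gap (V1→V2): /pp/ splits as /p/ + /p/ (/p/ is the longest suffix that is a licit onset).
/u…i/ gap (V2→V3): cluster /sr/ — /sr/ is itself a permitted onset, so the whole cluster goes right; preceding coda = ∅.
Syllabification: sup.pu.sri.
Mapping each syllable to C/V: /sup/ → CVC, /pu/ → CV, /sri/ → CCV.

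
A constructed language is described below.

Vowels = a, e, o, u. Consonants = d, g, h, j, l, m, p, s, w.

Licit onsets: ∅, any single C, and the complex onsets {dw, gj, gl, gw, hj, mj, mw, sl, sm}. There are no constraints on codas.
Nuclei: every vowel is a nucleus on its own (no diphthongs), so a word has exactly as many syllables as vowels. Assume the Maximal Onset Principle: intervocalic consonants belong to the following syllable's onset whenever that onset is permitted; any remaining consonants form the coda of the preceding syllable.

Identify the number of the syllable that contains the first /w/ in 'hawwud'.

1

Vowels present: a, u; each is a nucleus, giving 2 syllables.
/a…u/ gap (V1→V2): /ww/ — longest licit onset from the right is /w/, leaving /w/ as coda.
So the parse is haw.wud.
The first /w/ is in the coda of syllable 1 (/haw/).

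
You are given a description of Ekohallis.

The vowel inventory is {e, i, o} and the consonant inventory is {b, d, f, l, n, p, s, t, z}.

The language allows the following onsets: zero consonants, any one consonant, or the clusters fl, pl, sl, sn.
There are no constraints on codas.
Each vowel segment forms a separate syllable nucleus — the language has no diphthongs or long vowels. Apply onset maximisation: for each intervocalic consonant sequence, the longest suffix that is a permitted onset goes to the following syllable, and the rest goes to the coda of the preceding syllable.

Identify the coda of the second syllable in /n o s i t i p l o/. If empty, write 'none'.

none

Vowels present: o, i, i, o; each is a nucleus, giving 4 syllables.
V1 /o/ – V2 /i/: /s/ → onset of the next syllable (single consonants are always licit onsets).
V2 /i/ – V3 /i/: /t/ is a single consonant, so it becomes the next onset.
V3 /i/ – V4 /o/: cluster /pl/ — /pl/ is itself a permitted onset, so the whole cluster goes right; preceding coda = ∅.
Syllabification: no.si.ti.plo.
Syllable 2 is /si/: onset /s/, nucleus /i/, coda ∅.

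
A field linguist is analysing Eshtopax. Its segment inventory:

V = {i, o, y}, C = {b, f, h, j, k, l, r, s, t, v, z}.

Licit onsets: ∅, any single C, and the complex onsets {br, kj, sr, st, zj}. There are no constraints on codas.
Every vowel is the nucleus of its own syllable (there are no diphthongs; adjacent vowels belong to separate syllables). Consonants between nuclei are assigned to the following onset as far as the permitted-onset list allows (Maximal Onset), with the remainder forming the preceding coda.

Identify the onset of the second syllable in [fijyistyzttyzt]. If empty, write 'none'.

Vowels present: i, y, i, y, y; each is a nucleus, giving 5 syllables.
/i…y/ gap (V1→V2): just /j/ — single C goes to the following onset.
/y…i/ gap (V2→V3): no consonants, so the boundary falls immediately after /y/.
/i…y/ gap (V3→V4): /st/ — entire cluster is a permitted onset → onset /st/, coda ∅.
/y…y/ gap (V4→V5): /ztt/; trying suffixes from longest down, /t/ is the first permitted one, so coda /zt/ | onset /t/.
Syllabification: fi.jy.i.styzt.tyzt.
Syllable 2 is /jy/: onset /j/, nucleus /y/, coda ∅.

j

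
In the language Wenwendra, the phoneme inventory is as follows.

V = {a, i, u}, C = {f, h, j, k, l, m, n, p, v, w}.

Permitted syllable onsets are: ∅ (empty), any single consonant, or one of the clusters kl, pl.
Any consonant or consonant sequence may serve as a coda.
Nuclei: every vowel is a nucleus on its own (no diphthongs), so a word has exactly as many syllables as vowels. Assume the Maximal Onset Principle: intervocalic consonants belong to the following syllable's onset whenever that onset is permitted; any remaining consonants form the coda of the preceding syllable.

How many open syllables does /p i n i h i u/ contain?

Vowels present: i, i, i, u; each is a nucleus, giving 4 syllables.
Between /i/ (V1) and /i/ (V2): just /n/ — single C goes to the following onset.
Between /i/ (V2) and /i/ (V3): /h/ → onset of the next syllable (single consonants are always licit onsets).
Between /i/ (V3) and /u/ (V4): hiatus — the boundary sits between the two vowels.
Syllabification: pi.ni.hi.u.
Classifying each syllable: /pi/ (open), /ni/ (open), /hi/ (open), /u/ (open).
Open syllables: 4.

4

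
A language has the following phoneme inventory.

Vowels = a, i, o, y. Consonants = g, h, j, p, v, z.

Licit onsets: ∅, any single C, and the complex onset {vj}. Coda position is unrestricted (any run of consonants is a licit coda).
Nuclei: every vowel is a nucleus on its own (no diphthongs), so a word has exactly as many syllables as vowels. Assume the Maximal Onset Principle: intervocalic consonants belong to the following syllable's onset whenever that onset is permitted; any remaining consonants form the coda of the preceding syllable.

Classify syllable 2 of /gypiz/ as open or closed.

Vowels present: y, i; each is a nucleus, giving 2 syllables.
σ1/σ2 boundary: /p/ is a single consonant, so it becomes the next onset.
Syllabification: gy.piz.
Syllable 2 is /piz/ with coda /z/, so it is closed.

closed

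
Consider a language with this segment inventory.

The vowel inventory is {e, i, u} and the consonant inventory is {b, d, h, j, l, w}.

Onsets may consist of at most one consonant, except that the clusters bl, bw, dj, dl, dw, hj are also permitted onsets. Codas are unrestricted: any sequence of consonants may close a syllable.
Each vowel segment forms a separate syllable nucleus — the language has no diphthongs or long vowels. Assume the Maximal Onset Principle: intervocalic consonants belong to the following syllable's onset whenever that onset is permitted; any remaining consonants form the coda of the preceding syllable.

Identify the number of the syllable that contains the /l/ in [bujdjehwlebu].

3

Vowels present: u, e, e, u; each is a nucleus, giving 4 syllables.
σ1/σ2 boundary: /jdj/; trying suffixes from longest down, /dj/ is the first permitted one, so coda /j/ | onset /dj/.
σ2/σ3 boundary: cluster /hwl/ — the longest permitted-onset suffix is /l/; onset = /l/, preceding coda = /hw/.
σ3/σ4 boundary: /b/ is a single consonant, so it becomes the next onset.
Putting it together: buj.djehw.le.bu.
The /l/ is in the onset of syllable 3 (/le/).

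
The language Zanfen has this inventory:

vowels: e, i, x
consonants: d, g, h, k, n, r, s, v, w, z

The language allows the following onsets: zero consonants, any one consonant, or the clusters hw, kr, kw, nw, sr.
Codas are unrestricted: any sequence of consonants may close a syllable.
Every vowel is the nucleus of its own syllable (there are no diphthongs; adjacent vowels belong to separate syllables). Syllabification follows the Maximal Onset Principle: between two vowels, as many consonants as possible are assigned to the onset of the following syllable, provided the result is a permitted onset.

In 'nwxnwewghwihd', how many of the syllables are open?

1

Nuclei (vowels): x, e, i → 3 syllables.
V1 /x/ – V2 /e/: /nw/ is a licit onset in full, so it all attaches to the next syllable.
V2 /e/ – V3 /i/: cluster /wghw/ — the longest permitted-onset suffix is /hw/; onset = /hw/, preceding coda = /wg/.
So the parse is nwx.nwewg.hwihd.
Classifying each syllable: /nwx/ (open), /nwewg/ (closed), /hwihd/ (closed).
Open syllables: 1.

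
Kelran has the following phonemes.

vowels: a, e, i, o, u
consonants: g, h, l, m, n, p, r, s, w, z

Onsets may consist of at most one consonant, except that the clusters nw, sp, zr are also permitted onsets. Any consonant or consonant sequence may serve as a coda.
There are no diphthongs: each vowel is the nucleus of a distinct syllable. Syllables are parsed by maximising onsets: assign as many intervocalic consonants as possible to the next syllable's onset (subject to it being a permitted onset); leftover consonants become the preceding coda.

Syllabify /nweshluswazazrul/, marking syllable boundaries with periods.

nwesh.lus.wa.za.zrul

The vowels are e, u, a, a, u — 5 nuclei, so 5 syllables.
Between /e/ (V1) and /u/ (V2): /shl/; trying suffixes from longest down, /l/ is the first permitted one, so coda /sh/ | onset /l/.
Between /u/ (V2) and /a/ (V3): cluster /sw/ — the longest permitted-onset suffix is /w/; onset = /w/, preceding coda = /s/.
Between /a/ (V3) and /a/ (V4): /z/ is a single consonant, so it becomes the next onset.
Between /a/ (V4) and /u/ (V5): /zr/ — entire cluster is a permitted onset → onset /zr/, coda ∅.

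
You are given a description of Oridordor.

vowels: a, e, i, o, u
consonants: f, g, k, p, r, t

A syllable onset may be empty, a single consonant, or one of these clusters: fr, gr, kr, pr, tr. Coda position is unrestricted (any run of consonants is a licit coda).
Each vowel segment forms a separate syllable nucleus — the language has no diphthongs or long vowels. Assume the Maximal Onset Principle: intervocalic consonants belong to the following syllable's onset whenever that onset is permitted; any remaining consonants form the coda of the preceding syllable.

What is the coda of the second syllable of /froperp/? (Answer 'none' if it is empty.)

rp

The vowels are o, e — 2 nuclei, so 2 syllables.
/o…e/ gap (V1→V2): just /p/ — single C goes to the following onset.
Result: fro.perp.
Syllable 2 is /perp/: onset /p/, nucleus /e/, coda /rp/.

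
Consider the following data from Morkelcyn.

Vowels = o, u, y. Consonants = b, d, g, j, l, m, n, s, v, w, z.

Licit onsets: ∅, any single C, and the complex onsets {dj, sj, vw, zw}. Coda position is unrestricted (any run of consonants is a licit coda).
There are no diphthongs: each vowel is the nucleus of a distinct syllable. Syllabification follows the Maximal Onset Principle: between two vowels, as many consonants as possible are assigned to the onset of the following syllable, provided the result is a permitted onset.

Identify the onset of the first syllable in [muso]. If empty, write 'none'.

The vowels are u, o — 2 nuclei, so 2 syllables.
V1 /u/ – V2 /o/: /s/ → onset of the next syllable (single consonants are always licit onsets).
Syllabification: mu.so.
Syllable 1 is /mu/: onset /m/, nucleus /u/, coda ∅.

m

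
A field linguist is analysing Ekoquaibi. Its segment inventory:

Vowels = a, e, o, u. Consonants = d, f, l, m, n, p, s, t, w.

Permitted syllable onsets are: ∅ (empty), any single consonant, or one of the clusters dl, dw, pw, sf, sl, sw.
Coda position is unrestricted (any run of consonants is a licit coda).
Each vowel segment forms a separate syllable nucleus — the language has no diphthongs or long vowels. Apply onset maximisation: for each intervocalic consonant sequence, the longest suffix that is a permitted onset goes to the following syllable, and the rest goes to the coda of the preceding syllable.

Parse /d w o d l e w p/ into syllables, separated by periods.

dwo.dlewp

The vowels are o, e — 2 nuclei, so 2 syllables.
Between /o/ (V1) and /e/ (V2): /dl/ is a licit onset in full, so it all attaches to the next syllable.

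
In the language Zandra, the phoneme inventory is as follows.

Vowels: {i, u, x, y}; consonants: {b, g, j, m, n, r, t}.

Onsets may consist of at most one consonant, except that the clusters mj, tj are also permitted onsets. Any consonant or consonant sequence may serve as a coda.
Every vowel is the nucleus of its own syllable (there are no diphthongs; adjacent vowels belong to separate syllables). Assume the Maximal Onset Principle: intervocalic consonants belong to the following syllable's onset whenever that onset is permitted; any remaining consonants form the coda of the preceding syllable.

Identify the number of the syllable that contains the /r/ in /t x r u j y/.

Nuclei (vowels): x, u, y → 3 syllables.
/x…u/ gap (V1→V2): /r/ is a single consonant, so it becomes the next onset.
/u…y/ gap (V2→V3): /j/ → onset of the next syllable (single consonants are always licit onsets).
Putting it together: tx.ru.jy.
The /r/ is in the onset of syllable 2 (/ru/).

2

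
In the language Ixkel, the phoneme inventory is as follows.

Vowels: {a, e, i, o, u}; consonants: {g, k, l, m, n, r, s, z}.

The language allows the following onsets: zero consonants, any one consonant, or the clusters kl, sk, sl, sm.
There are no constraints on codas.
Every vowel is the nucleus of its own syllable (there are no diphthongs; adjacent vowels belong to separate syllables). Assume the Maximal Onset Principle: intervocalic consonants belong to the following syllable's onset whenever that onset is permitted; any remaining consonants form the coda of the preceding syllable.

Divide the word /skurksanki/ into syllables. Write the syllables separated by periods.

Vowels present: u, a, i; each is a nucleus, giving 3 syllables.
σ1/σ2 boundary: /rks/ — longest licit onset from the right is /s/, leaving /rk/ as coda.
σ2/σ3 boundary: /nk/ — longest licit onset from the right is /k/, leaving /n/ as coda.

skurk.san.ki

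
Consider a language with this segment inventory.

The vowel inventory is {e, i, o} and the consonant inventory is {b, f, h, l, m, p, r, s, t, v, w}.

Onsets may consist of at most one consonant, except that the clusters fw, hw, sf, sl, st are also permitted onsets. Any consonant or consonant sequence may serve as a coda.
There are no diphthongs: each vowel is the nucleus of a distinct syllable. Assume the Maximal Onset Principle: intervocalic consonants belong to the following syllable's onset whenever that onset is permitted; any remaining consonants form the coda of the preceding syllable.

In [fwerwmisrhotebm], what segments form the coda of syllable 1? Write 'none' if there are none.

Nuclei (vowels): e, i, o, e → 4 syllables.
V1 /e/ – V2 /i/: /rwm/; trying suffixes from longest down, /m/ is the first permitted one, so coda /rw/ | onset /m/.
V2 /i/ – V3 /o/: /srh/; trying suffixes from longest down, /h/ is the first permitted one, so coda /sr/ | onset /h/.
V3 /o/ – V4 /e/: /t/ → onset of the next syllable (single consonants are always licit onsets).
Syllabification: fwerw.misr.ho.tebm.
Syllable 1 is /fwerw/: onset /fw/, nucleus /e/, coda /rw/.

rw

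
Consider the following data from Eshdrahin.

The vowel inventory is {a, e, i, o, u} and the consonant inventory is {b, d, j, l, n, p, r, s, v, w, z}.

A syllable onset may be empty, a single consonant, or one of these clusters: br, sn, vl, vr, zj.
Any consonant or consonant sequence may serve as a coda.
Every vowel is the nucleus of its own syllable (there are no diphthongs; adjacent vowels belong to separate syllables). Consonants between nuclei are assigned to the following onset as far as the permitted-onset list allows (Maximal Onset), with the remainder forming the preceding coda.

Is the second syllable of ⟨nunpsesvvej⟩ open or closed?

closed

The vowels are u, e, e — 3 nuclei, so 3 syllables.
/u…e/ gap (V1→V2): /nps/; trying suffixes from longest down, /s/ is the first permitted one, so coda /np/ | onset /s/.
/e…e/ gap (V2→V3): cluster /svv/ — the longest permitted-onset suffix is /v/; onset = /v/, preceding coda = /sv/.
Result: nunp.sesv.vej.
Syllable 2 is /sesv/ with coda /sv/, so it is closed.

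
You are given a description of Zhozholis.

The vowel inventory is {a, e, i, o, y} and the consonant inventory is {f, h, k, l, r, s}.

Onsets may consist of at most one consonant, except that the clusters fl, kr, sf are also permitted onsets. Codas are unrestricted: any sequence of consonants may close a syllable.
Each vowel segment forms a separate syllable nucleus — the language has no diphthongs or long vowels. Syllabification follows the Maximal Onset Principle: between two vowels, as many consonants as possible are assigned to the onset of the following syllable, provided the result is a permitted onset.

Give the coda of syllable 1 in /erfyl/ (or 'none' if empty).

The vowels are e, y — 2 nuclei, so 2 syllables.
V1 /e/ – V2 /y/: /rf/ — longest licit onset from the right is /f/, leaving /r/ as coda.
Result: er.fyl.
Syllable 1 is /er/: onset ∅, nucleus /e/, coda /r/.

r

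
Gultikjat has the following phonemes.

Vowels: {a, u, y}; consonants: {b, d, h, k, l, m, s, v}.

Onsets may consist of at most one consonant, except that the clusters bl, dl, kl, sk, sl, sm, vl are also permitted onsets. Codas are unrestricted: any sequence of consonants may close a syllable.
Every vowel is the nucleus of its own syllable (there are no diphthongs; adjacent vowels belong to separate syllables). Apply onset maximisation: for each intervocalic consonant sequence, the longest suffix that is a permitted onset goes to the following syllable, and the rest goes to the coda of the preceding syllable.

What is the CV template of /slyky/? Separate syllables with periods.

CCV.CV

Vowels present: y, y; each is a nucleus, giving 2 syllables.
V1 /y/ – V2 /y/: /k/ is a single consonant, so it becomes the next onset.
Syllabification: sly.ky.
Mapping each syllable to C/V: /sly/ → CCV, /ky/ → CV.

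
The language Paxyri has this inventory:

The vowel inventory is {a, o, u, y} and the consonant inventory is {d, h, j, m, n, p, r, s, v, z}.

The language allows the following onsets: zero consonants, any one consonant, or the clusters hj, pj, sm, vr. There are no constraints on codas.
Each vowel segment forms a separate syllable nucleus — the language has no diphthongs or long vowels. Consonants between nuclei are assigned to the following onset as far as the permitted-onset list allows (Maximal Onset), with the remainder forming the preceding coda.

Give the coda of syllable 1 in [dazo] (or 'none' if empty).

Vowels present: a, o; each is a nucleus, giving 2 syllables.
V1 /a/ – V2 /o/: /z/ → onset of the next syllable (single consonants are always licit onsets).
Syllabification: da.zo.
Syllable 1 is /da/: onset /d/, nucleus /a/, coda ∅.

none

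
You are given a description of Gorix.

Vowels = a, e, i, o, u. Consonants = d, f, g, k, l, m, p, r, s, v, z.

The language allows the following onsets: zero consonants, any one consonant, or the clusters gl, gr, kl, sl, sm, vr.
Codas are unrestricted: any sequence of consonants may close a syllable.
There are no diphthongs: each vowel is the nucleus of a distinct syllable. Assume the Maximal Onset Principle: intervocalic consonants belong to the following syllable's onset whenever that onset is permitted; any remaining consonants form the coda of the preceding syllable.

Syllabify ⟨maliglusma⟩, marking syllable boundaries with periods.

ma.li.glu.sma

Vowels present: a, i, u, a; each is a nucleus, giving 4 syllables.
V1 /a/ – V2 /i/: /l/ is a single consonant, so it becomes the next onset.
V2 /i/ – V3 /u/: /gl/ is a licit onset in full, so it all attaches to the next syllable.
V3 /u/ – V4 /a/: /sm/ — entire cluster is a permitted onset → onset /sm/, coda ∅.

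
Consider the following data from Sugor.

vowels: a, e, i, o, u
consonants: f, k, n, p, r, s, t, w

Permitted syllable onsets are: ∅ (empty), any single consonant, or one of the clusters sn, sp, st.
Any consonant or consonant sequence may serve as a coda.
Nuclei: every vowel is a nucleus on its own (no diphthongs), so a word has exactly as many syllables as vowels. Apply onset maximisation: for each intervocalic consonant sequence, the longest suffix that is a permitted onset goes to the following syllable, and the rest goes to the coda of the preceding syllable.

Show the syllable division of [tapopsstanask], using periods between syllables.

ta.pops.sta.nask

Vowels present: a, o, a, a; each is a nucleus, giving 4 syllables.
/a…o/ gap (V1→V2): /p/ → onset of the next syllable (single consonants are always licit onsets).
/o…a/ gap (V2→V3): cluster /psst/ — the longest permitted-onset suffix is /st/; onset = /st/, preceding coda = /ps/.
/a…a/ gap (V3→V4): /n/ → onset of the next syllable (single consonants are always licit onsets).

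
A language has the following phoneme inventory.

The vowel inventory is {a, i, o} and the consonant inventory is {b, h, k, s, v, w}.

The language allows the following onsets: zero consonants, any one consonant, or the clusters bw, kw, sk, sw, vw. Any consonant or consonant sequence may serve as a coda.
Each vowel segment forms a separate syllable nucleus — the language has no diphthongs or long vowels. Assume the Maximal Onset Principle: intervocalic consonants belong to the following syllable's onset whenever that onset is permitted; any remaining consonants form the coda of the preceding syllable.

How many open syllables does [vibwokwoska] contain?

4

Nuclei (vowels): i, o, o, a → 4 syllables.
Between /i/ (V1) and /o/ (V2): /bw/ is a licit onset in full, so it all attaches to the next syllable.
Between /o/ (V2) and /o/ (V3): cluster /kw/ — /kw/ is itself a permitted onset, so the whole cluster goes right; preceding coda = ∅.
Between /o/ (V3) and /a/ (V4): cluster /sk/ — /sk/ is itself a permitted onset, so the whole cluster goes right; preceding coda = ∅.
Syllabification: vi.bwo.kwo.ska.
Classifying each syllable: /vi/ (open), /bwo/ (open), /kwo/ (open), /ska/ (open).
Open syllables: 4.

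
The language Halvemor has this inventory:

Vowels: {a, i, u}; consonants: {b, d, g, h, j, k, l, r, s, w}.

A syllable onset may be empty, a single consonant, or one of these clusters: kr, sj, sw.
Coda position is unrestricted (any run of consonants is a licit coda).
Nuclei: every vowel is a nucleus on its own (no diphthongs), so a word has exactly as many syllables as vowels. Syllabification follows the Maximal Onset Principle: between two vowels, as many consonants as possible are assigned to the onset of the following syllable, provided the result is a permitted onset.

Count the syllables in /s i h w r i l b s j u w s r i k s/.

4

The vowels are i, i, u, i — 4 nuclei, so 4 syllables.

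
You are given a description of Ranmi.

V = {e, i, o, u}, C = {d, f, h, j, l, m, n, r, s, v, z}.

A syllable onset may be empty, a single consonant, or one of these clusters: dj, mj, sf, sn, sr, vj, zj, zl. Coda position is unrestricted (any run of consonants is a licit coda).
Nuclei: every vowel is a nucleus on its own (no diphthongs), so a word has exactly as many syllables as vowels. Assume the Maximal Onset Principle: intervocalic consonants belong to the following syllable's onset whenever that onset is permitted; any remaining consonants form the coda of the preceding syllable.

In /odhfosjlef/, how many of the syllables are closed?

Vowels present: o, o, e; each is a nucleus, giving 3 syllables.
V1 /o/ – V2 /o/: /dhf/; trying suffixes from longest down, /f/ is the first permitted one, so coda /dh/ | onset /f/.
V2 /o/ – V3 /e/: /sjl/; trying suffixes from longest down, /l/ is the first permitted one, so coda /sj/ | onset /l/.
Putting it together: odh.fosj.lef.
Classifying each syllable: /odh/ (closed), /fosj/ (closed), /lef/ (closed).
Closed syllables: 3.

3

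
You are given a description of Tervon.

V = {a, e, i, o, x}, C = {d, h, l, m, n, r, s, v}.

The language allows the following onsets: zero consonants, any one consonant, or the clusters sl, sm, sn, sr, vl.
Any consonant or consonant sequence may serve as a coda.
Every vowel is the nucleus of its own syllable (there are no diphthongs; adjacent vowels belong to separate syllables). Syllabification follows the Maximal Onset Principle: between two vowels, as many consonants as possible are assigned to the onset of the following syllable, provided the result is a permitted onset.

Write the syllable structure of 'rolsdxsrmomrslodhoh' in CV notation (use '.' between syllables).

CVCC.CVCC.CVCC.CCVC.CVC

Vowels present: o, x, o, o, o; each is a nucleus, giving 5 syllables.
V1 /o/ – V2 /x/: cluster /lsd/ — the longest permitted-onset suffix is /d/; onset = /d/, preceding coda = /ls/.
V2 /x/ – V3 /o/: /srm/ splits as /sr/ + /m/ (/m/ is the longest suffix that is a licit onset).
V3 /o/ – V4 /o/: /mrsl/; trying suffixes from longest down, /sl/ is the first permitted one, so coda /mr/ | onset /sl/.
V4 /o/ – V5 /o/: cluster /dh/ — the longest permitted-onset suffix is /h/; onset = /h/, preceding coda = /d/.
So the parse is rols.dxsr.momr.slod.hoh.
Mapping each syllable to C/V: /rols/ → CVCC, /dxsr/ → CVCC, /momr/ → CVCC, /slod/ → CCVC, /hoh/ → CVC.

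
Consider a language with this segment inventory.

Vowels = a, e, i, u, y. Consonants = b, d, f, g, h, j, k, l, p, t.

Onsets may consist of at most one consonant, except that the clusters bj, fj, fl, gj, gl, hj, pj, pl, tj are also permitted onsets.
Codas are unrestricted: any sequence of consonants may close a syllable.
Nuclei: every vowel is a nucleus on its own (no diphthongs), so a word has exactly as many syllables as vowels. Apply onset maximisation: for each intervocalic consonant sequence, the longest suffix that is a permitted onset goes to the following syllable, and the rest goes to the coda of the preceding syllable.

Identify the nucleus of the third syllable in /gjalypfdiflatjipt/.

Nuclei (vowels): a, y, i, a, i → 5 syllables.
The third nucleus (vowel 3 from the left) is /i/.

i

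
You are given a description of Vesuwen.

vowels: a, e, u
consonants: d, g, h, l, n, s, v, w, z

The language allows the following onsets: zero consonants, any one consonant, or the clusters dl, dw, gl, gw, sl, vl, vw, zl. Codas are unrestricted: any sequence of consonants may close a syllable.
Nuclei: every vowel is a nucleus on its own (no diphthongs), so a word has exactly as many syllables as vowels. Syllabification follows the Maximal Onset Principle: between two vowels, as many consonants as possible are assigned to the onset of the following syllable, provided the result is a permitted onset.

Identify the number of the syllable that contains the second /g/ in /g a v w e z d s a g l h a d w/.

Vowels present: a, e, a, a; each is a nucleus, giving 4 syllables.
V1 /a/ – V2 /e/: /vw/ — entire cluster is a permitted onset → onset /vw/, coda ∅.
V2 /e/ – V3 /a/: /zds/ splits as /zd/ + /s/ (/s/ is the longest suffix that is a licit onset).
V3 /a/ – V4 /a/: /glh/ — longest licit onset from the right is /h/, leaving /gl/ as coda.
So the parse is ga.vwezd.sagl.hadw.
The second /g/ is in the coda of syllable 3 (/sagl/).

3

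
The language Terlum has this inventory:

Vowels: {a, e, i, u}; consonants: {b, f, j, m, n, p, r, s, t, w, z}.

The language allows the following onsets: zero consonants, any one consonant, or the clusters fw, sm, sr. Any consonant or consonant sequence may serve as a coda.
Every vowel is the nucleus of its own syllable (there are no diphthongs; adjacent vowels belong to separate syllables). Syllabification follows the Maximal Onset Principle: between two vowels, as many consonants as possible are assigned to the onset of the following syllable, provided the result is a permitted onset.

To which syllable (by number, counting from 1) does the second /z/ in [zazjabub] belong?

The vowels are a, a, u — 3 nuclei, so 3 syllables.
V1 /a/ – V2 /a/: cluster /zj/ — the longest permitted-onset suffix is /j/; onset = /j/, preceding coda = /z/.
V2 /a/ – V3 /u/: just /b/ — single C goes to the following onset.
Syllabification: zaz.ja.bub.
The second /z/ is in the coda of syllable 1 (/zaz/).

1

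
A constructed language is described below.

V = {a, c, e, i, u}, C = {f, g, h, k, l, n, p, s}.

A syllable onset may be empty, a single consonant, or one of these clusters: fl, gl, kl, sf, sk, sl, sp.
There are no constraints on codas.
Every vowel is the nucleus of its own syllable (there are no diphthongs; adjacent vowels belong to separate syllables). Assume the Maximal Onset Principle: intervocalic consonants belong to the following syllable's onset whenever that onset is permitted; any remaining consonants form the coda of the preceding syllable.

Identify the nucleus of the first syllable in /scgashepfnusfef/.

c

Vowels present: c, a, e, u, e; each is a nucleus, giving 5 syllables.
The first nucleus (vowel 1 from the left) is /c/.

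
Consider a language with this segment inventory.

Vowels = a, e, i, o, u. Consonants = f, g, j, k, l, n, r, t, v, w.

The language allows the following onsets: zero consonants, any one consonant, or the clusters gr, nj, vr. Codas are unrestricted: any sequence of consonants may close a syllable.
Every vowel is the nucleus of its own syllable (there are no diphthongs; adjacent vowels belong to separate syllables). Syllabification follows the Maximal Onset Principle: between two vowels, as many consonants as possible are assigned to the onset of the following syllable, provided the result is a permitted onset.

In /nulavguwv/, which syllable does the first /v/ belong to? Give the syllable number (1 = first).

Nuclei (vowels): u, a, u → 3 syllables.
V1 /u/ – V2 /a/: /l/ is a single consonant, so it becomes the next onset.
V2 /a/ – V3 /u/: /vg/ — longest licit onset from the right is /g/, leaving /v/ as coda.
Syllabification: nu.lav.guwv.
The first /v/ is in the coda of syllable 2 (/lav/).

2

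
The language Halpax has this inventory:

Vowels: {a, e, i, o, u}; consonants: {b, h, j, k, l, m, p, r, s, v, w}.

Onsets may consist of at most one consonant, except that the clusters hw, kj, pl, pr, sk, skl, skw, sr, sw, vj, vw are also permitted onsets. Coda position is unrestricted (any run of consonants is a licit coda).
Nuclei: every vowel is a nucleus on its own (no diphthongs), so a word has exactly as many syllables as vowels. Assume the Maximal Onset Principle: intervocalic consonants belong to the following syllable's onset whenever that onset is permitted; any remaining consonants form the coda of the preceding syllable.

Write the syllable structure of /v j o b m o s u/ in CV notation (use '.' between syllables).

The vowels are o, o, u — 3 nuclei, so 3 syllables.
σ1/σ2 boundary: cluster /bm/ — the longest permitted-onset suffix is /m/; onset = /m/, preceding coda = /b/.
σ2/σ3 boundary: just /s/ — single C goes to the following onset.
Syllabification: vjob.mo.su.
Mapping each syllable to C/V: /vjob/ → CCVC, /mo/ → CV, /su/ → CV.

CCVC.CV.CV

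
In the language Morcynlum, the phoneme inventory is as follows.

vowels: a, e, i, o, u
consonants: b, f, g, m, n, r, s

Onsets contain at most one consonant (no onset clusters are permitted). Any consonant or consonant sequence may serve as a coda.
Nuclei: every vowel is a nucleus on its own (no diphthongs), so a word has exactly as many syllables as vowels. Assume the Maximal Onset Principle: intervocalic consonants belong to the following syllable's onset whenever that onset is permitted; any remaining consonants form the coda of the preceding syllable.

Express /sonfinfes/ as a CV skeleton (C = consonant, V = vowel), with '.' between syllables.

CVC.CVC.CVC

Vowels present: o, i, e; each is a nucleus, giving 3 syllables.
Between /o/ (V1) and /i/ (V2): /nf/; trying suffixes from longest down, /f/ is the first permitted one, so coda /n/ | onset /f/.
Between /i/ (V2) and /e/ (V3): cluster /nf/ — the longest permitted-onset suffix is /f/; onset = /f/, preceding coda = /n/.
Syllabification: son.fin.fes.
Mapping each syllable to C/V: /son/ → CVC, /fin/ → CVC, /fes/ → CVC.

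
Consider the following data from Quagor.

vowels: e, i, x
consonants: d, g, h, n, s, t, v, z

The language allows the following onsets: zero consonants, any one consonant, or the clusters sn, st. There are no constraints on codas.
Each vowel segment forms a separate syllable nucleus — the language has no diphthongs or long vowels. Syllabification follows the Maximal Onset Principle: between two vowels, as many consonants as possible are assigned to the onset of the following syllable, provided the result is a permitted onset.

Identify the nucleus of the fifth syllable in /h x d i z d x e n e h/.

e

Vowels present: x, i, x, e, e; each is a nucleus, giving 5 syllables.
The fifth nucleus (vowel 5 from the left) is /e/.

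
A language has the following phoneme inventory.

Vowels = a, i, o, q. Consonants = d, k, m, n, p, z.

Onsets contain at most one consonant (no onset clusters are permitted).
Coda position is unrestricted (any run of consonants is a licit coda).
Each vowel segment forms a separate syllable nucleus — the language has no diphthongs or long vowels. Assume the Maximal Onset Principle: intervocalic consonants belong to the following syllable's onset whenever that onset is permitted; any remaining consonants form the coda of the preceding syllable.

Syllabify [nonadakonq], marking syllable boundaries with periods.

no.na.da.ko.nq

The vowels are o, a, a, o, q — 5 nuclei, so 5 syllables.
σ1/σ2 boundary: just /n/ — single C goes to the following onset.
σ2/σ3 boundary: /d/ → onset of the next syllable (single consonants are always licit onsets).
σ3/σ4 boundary: /k/ → onset of the next syllable (single consonants are always licit onsets).
σ4/σ5 boundary: /n/ is a single consonant, so it becomes the next onset.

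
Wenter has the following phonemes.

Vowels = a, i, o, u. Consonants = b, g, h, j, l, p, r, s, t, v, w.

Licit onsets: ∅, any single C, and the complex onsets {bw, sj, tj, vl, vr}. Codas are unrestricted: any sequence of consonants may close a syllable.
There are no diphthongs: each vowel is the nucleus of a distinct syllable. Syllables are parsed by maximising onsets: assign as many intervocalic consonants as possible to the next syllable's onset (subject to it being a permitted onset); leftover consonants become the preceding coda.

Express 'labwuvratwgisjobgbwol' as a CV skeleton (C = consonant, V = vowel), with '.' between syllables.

Vowels present: a, u, a, i, o, o; each is a nucleus, giving 6 syllables.
V1 /a/ – V2 /u/: /bw/ is a licit onset in full, so it all attaches to the next syllable.
V2 /u/ – V3 /a/: cluster /vr/ — /vr/ is itself a permitted onset, so the whole cluster goes right; preceding coda = ∅.
V3 /a/ – V4 /i/: /twg/ splits as /tw/ + /g/ (/g/ is the longest suffix that is a licit onset).
V4 /i/ – V5 /o/: cluster /sj/ — /sj/ is itself a permitted onset, so the whole cluster goes right; preceding coda = ∅.
V5 /o/ – V6 /o/: /bgbw/; trying suffixes from longest down, /bw/ is the first permitted one, so coda /bg/ | onset /bw/.
Putting it together: la.bwu.vratw.gi.sjobg.bwol.
Mapping each syllable to C/V: /la/ → CV, /bwu/ → CCV, /vratw/ → CCVCC, /gi/ → CV, /sjobg/ → CCVCC, /bwol/ → CCVC.

CV.CCV.CCVCC.CV.CCVCC.CCVC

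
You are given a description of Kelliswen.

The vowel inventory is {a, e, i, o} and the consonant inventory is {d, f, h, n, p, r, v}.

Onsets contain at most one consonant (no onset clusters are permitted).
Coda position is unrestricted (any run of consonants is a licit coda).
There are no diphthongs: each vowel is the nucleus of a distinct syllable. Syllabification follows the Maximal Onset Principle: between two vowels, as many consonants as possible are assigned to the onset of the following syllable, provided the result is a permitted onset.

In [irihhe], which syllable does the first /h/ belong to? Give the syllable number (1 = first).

Nuclei (vowels): i, i, e → 3 syllables.
/i…i/ gap (V1→V2): /r/ is a single consonant, so it becomes the next onset.
/i…e/ gap (V2→V3): /hh/ — longest licit onset from the right is /h/, leaving /h/ as coda.
Syllabification: i.rih.he.
The first /h/ is in the coda of syllable 2 (/rih/).

2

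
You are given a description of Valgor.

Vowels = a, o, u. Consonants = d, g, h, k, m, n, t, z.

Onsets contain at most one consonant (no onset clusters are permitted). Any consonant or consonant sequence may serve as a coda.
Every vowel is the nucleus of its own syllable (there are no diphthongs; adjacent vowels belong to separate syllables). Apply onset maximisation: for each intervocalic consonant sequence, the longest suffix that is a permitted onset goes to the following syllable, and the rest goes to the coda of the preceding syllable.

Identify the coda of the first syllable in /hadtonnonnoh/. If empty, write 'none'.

d

Vowels present: a, o, o, o; each is a nucleus, giving 4 syllables.
V1 /a/ – V2 /o/: /dt/ — longest licit onset from the right is /t/, leaving /d/ as coda.
V2 /o/ – V3 /o/: /nn/ — longest licit onset from the right is /n/, leaving /n/ as coda.
V3 /o/ – V4 /o/: /nn/ — longest licit onset from the right is /n/, leaving /n/ as coda.
Syllabification: had.ton.non.noh.
Syllable 1 is /had/: onset /h/, nucleus /a/, coda /d/.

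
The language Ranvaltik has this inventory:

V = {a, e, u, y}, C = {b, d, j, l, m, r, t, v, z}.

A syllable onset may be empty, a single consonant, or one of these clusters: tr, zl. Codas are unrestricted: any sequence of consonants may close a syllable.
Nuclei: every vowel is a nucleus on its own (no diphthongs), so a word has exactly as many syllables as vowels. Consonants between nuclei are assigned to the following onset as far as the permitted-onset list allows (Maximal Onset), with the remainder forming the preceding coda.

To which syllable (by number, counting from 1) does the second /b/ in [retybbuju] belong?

3

Vowels present: e, y, u, u; each is a nucleus, giving 4 syllables.
Between /e/ (V1) and /y/ (V2): just /t/ — single C goes to the following onset.
Between /y/ (V2) and /u/ (V3): /bb/; trying suffixes from longest down, /b/ is the first permitted one, so coda /b/ | onset /b/.
Between /u/ (V3) and /u/ (V4): /j/ → onset of the next syllable (single consonants are always licit onsets).
Putting it together: re.tyb.bu.ju.
The second /b/ is in the onset of syllable 3 (/bu/).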